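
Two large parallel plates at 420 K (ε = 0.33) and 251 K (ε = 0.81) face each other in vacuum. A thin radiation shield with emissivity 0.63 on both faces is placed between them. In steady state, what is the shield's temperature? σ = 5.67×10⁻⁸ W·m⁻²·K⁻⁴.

T_s ≈ 338 K

In steady state the net flux on the hot side equals that on the cold side.
σ(T₁⁴−T_s⁴)/D₁ = σ(T_s⁴−T₂⁴)/D₂, with D₁ = 1/ε₁+1/ε_s−1 = 3.618, D₂ = 1/ε_s+1/ε₂−1 = 1.822.
Solve for T_s⁴: T_s⁴ = (D₂·T₁⁴ + D₁·T₂⁴)/(D₁+D₂) = 1.306×10¹⁰ K⁴.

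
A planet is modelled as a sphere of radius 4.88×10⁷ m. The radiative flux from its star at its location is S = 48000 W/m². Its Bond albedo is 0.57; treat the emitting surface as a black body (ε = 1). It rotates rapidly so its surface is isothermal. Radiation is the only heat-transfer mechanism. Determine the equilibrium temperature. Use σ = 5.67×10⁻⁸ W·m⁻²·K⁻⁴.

T ≈ 549 K

At equilibrium, absorbed power = emitted power.
Absorbing cross-section = πr² = 7.482×10¹⁵ m²; emitting surface = 4πr² = 2.993×10¹⁶ m² (ratio 4).
(1−a)S·A_cross = εσ·A_surf·T⁴  ⇒  T⁴ = (1−a)S/(4σ).
T⁴ = 0.430·48000/(4·5.67×10⁻⁸) = 9.101×10¹⁰ K⁴.
T = (9.101×10¹⁰)^(1/4).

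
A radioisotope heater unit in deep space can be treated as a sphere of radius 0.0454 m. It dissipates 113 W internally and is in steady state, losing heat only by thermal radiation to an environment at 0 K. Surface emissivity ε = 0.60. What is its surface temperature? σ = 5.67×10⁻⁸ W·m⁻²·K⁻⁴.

Steady state: internal power = radiated power, P = εσA T⁴.
Radiating area A = 4πr² = 0.02590 m².
T⁴ = P/(εσA) = 113/(0.60·5.67×10⁻⁸·0.02590) = 1.282×10¹¹ K⁴.
T = (1.282×10¹¹)^(1/4).

T ≈ 598 K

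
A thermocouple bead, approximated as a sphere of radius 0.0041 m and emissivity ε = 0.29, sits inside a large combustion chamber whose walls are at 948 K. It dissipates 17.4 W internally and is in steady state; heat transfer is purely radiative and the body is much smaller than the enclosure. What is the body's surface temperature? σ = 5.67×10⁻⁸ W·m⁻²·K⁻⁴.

T ≈ 1550 K

For a small grey body in a large enclosure, net radiated power = εσA(T⁴ − T_w⁴).
Steady state: P = εσA(T⁴ − T_w⁴) with A = 4πr² = 2.112×10⁻⁴ m².
T⁴ = P/(εσA) + T_w⁴ = 17.4/(0.29·5.67×10⁻⁸·2.112×10⁻⁴) + (948)⁴
    = 5.009×10¹² + 8.077×10¹¹ = 5.817×10¹² K⁴.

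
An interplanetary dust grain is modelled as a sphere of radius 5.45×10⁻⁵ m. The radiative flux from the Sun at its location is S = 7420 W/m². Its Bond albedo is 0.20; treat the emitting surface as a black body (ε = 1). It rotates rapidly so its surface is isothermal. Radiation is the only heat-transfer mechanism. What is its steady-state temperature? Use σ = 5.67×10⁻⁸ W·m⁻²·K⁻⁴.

At equilibrium, absorbed power = emitted power.
Absorbing cross-section = πr² = 9.331×10⁻⁹ m²; emitting surface = 4πr² = 3.733×10⁻⁸ m² (ratio 4).
(1−a)S·A_cross = εσ·A_surf·T⁴  ⇒  T⁴ = (1−a)S/(4σ).
T⁴ = 0.800·7420/(4·5.67×10⁻⁸) = 2.617×10¹⁰ K⁴.
T = (2.617×10¹⁰)^(1/4).

T ≈ 402 K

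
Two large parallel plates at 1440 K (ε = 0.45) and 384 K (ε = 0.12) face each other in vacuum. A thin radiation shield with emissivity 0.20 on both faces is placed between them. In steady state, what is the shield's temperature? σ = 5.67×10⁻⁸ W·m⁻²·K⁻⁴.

In steady state the net flux on the hot side equals that on the cold side.
σ(T₁⁴−T_s⁴)/D₁ = σ(T_s⁴−T₂⁴)/D₂, with D₁ = 1/ε₁+1/ε_s−1 = 6.222, D₂ = 1/ε_s+1/ε₂−1 = 12.33.
Solve for T_s⁴: T_s⁴ = (D₂·T₁⁴ + D₁·T₂⁴)/(D₁+D₂) = 2.865×10¹² K⁴.

T_s ≈ 1300 K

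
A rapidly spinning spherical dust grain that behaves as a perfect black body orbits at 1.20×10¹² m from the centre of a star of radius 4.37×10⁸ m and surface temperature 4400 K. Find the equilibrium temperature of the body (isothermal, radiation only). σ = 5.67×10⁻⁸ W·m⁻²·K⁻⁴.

T ≈ 59.4 K

The star's surface emits σT_*⁴; at distance d the flux is S = σT_*⁴(R_*/d)².
S = 5.67×10⁻⁸·(4400)⁴·(4.37×10⁸/1.20×10¹²)² = 2.818 W/m².
For an isothermal sphere T⁴ = (1−a)S/(4σ) = 1.243×10⁷ K⁴.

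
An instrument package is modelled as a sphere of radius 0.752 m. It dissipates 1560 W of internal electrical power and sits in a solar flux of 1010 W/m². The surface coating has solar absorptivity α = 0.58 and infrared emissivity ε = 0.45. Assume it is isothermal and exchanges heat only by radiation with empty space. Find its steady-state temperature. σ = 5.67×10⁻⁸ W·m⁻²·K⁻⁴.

At steady state, absorbed solar power + internal power = radiated power.
Absorbed: α·S·A_cross = 0.58·1010·1.777 = 1041 W (cross-section πr²).
Total input = 1041 + 1560 = 2601 W.
Radiated: εσ·A_surf·T⁴ with A_surf = 4πr² = 7.106 m².
T⁴ = 2601/(0.45·5.67×10⁻⁸·7.106) = 1.434×10¹⁰ K⁴.

T ≈ 346 K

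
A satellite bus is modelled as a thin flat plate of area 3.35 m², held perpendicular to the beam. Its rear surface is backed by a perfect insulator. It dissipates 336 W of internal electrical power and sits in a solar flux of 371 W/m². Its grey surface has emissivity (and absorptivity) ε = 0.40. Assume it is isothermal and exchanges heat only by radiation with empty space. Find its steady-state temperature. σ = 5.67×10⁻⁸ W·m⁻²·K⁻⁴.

T ≈ 324 K

At steady state, absorbed solar power + internal power = radiated power.
Absorbed: α·S·A_cross = 0.40·371·3.350 = 497.1 W (cross-section A).
Total input = 497.1 + 336 = 833.1 W.
Radiated: εσ·A_surf·T⁴ with A_surf = A = 3.350 m².
T⁴ = 833.1/(0.40·5.67×10⁻⁸·3.350) = 1.097×10¹⁰ K⁴.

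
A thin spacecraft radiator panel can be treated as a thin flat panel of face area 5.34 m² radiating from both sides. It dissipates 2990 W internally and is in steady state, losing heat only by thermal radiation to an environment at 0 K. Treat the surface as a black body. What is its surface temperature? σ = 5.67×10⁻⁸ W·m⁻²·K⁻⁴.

Steady state: internal power = radiated power, P = εσA T⁴.
Radiating area A = 2·5.34 = 10.68 m².
T⁴ = P/(εσA) = 2990/(1.0·5.67×10⁻⁸·10.68) = 4.938×10⁹ K⁴.
T = (4.938×10⁹)^(1/4).

T ≈ 265 K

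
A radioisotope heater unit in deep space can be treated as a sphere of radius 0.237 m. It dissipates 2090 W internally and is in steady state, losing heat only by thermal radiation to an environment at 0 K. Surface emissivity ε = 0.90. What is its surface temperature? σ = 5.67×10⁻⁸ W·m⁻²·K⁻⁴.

T ≈ 491 K

Steady state: internal power = radiated power, P = εσA T⁴.
Radiating area A = 4πr² = 0.7058 m².
T⁴ = P/(εσA) = 2090/(0.90·5.67×10⁻⁸·0.7058) = 5.802×10¹⁰ K⁴.
T = (5.802×10¹⁰)^(1/4).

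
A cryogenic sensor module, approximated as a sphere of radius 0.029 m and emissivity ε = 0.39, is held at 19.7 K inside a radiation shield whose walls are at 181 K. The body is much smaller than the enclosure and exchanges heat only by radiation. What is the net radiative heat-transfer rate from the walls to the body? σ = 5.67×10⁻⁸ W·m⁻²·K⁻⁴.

For a small grey body in a large enclosure: P_net = εσA(T_body⁴ − T_wall⁴).
A = 4πr² = 0.01057 m²; T_body⁴ − T_wall⁴ = 1.506×10⁵ − 1.073×10⁹ = -1.073×10⁹ K⁴.
|P_net| = 0.39·5.67×10⁻⁸·0.01057·1.073×10⁹.

P_net ≈ 0.251 W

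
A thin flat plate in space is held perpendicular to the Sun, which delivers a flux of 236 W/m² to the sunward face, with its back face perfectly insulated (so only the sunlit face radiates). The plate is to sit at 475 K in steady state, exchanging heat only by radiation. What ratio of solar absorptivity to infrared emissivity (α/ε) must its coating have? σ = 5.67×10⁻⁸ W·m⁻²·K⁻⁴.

Balance: αS·A = εσ·1A·T⁴ ⇒ α/ε = σT⁴/S.
α/ε = 5.67×10⁻⁸·(475)⁴/236 = 5.67×10⁻⁸·5.091×10¹⁰/236.

α/ε ≈ 12.2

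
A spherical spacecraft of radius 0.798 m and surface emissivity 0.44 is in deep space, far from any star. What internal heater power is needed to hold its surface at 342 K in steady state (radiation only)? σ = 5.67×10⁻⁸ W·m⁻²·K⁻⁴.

P ≈ 2730 W

P = εσ·4πr²·T⁴.
4πr² = 8.002 m²; T⁴ = 1.368×10¹⁰ K⁴.
P = 0.44·5.67×10⁻⁸·8.002·1.368×10¹⁰.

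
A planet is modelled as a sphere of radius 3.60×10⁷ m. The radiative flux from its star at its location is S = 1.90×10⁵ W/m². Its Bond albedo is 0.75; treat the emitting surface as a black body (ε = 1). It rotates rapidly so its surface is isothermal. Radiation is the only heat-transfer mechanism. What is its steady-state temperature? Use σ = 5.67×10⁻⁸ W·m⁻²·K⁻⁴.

T ≈ 676 K

At equilibrium, absorbed power = emitted power.
Absorbing cross-section = πr² = 4.072×10¹⁵ m²; emitting surface = 4πr² = 1.629×10¹⁶ m² (ratio 4).
(1−a)S·A_cross = εσ·A_surf·T⁴  ⇒  T⁴ = (1−a)S/(4σ).
T⁴ = 0.250·1.90×10⁵/(4·5.67×10⁻⁸) = 2.094×10¹¹ K⁴.
T = (2.094×10¹¹)^(1/4).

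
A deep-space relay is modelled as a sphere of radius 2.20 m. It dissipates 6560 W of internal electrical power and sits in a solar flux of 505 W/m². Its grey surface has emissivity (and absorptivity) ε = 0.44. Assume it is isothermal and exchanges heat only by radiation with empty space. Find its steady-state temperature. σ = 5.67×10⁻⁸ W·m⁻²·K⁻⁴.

At steady state, absorbed solar power + internal power = radiated power.
Absorbed: α·S·A_cross = 0.44·505·15.21 = 3379 W (cross-section πr²).
Total input = 3379 + 6560 = 9939 W.
Radiated: εσ·A_surf·T⁴ with A_surf = 4πr² = 60.82 m².
T⁴ = 9939/(0.44·5.67×10⁻⁸·60.82) = 6.550×10⁹ K⁴.

T ≈ 284 K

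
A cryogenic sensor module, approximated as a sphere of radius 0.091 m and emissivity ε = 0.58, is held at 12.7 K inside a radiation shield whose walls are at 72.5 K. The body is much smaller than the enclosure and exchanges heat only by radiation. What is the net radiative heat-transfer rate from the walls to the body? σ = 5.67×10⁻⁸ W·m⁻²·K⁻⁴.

P_net ≈ 0.0945 W

For a small grey body in a large enclosure: P_net = εσA(T_body⁴ − T_wall⁴).
A = 4πr² = 0.1041 m²; T_body⁴ − T_wall⁴ = 26010 − 2.763×10⁷ = -2.760×10⁷ K⁴.
|P_net| = 0.58·5.67×10⁻⁸·0.1041·2.760×10⁷.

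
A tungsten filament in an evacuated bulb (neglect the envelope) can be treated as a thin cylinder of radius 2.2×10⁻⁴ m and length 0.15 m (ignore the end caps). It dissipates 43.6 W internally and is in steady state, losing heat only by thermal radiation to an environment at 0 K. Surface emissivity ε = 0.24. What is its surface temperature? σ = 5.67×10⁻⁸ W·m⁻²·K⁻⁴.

T ≈ 1980 K

Steady state: internal power = radiated power, P = εσA T⁴.
Radiating area A = 2πrL = 2.073×10⁻⁴ m².
T⁴ = P/(εσA) = 43.6/(0.24·5.67×10⁻⁸·2.073×10⁻⁴) = 1.545×10¹³ K⁴.
T = (1.545×10¹³)^(1/4).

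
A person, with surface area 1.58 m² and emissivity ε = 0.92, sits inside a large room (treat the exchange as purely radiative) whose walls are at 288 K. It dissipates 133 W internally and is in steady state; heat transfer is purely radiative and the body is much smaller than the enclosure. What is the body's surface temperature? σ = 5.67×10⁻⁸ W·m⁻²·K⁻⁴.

For a small grey body in a large enclosure, net radiated power = εσA(T⁴ − T_w⁴).
Steady state: P = εσA(T⁴ − T_w⁴) with A = 1.58 m².
T⁴ = P/(εσA) + T_w⁴ = 133/(0.92·5.67×10⁻⁸·1.580) + (288)⁴
    = 1.614×10⁹ + 6.880×10⁹ = 8.493×10⁹ K⁴.

T ≈ 304 K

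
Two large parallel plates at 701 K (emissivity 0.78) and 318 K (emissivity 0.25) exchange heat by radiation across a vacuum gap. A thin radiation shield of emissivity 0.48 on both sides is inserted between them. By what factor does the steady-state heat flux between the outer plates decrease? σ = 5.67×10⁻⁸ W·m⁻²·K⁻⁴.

Without shield: q₀ = σΔ(T⁴)/(1/ε₁+1/ε₂−1) with denominator 4.282.
With shield the two gaps are in series; the resistances add: (1/ε₁+1/ε_s−1)+(1/ε_s+1/ε₂−1) = 2.365+5.083 = 7.449.
Heat-flux ratio q₀/q = 7.449/4.282.

factor ≈ 1.74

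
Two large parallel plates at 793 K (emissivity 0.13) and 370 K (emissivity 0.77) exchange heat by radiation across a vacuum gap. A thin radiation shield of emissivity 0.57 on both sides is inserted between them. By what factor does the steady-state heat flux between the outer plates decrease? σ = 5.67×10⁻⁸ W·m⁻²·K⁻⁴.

factor ≈ 1.31

Without shield: q₀ = σΔ(T⁴)/(1/ε₁+1/ε₂−1) with denominator 7.991.
With shield the two gaps are in series; the resistances add: (1/ε₁+1/ε_s−1)+(1/ε_s+1/ε₂−1) = 8.447+2.053 = 10.50.
Heat-flux ratio q₀/q = 10.50/7.991.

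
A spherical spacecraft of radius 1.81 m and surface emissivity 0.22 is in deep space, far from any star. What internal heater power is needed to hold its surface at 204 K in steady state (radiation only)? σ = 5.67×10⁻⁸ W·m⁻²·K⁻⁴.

P ≈ 889 W

P = εσ·4πr²·T⁴.
4πr² = 41.17 m²; T⁴ = 1.732×10⁹ K⁴.
P = 0.22·5.67×10⁻⁸·41.17·1.732×10⁹.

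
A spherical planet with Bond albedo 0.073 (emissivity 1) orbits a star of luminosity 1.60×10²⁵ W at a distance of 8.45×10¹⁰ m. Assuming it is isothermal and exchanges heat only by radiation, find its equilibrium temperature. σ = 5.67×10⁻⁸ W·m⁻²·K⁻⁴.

T ≈ 164 K

First find the stellar flux at distance d: S = L/(4πd²) = 1.60×10²⁵/(4π·(8.45×10¹⁰)²) = 178.3 W/m².
For an isothermal sphere, absorbed (1−a)S·πr² = emitted σ·4πr²·T⁴, so T⁴ = (1−a)S/(4σ).
T⁴ = 0.927·178.3/(4·5.67×10⁻⁸) = 7.288×10⁸ K⁴.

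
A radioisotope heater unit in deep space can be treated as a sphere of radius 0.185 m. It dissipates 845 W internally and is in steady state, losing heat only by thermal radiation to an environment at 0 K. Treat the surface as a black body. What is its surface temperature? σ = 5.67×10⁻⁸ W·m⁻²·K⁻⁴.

T ≈ 431 K

Steady state: internal power = radiated power, P = εσA T⁴.
Radiating area A = 4πr² = 0.4301 m².
T⁴ = P/(εσA) = 845/(1.0·5.67×10⁻⁸·0.4301) = 3.465×10¹⁰ K⁴.
T = (3.465×10¹⁰)^(1/4).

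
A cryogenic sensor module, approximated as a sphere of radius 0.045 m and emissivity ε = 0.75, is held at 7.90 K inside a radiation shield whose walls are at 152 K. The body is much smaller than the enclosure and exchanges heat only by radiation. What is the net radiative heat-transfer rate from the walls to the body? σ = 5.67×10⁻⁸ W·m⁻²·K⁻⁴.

P_net ≈ 0.578 W

For a small grey body in a large enclosure: P_net = εσA(T_body⁴ − T_wall⁴).
A = 4πr² = 0.02545 m²; T_body⁴ − T_wall⁴ = 3895 − 5.338×10⁸ = -5.338×10⁸ K⁴.
|P_net| = 0.75·5.67×10⁻⁸·0.02545·5.338×10⁸.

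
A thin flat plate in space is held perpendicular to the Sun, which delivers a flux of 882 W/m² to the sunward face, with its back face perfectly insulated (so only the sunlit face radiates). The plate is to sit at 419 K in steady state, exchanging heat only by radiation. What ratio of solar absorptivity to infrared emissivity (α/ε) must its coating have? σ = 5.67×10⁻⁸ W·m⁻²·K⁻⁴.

Balance: αS·A = εσ·1A·T⁴ ⇒ α/ε = σT⁴/S.
α/ε = 5.67×10⁻⁸·(419)⁴/882 = 5.67×10⁻⁸·3.082×10¹⁰/882.

α/ε ≈ 1.98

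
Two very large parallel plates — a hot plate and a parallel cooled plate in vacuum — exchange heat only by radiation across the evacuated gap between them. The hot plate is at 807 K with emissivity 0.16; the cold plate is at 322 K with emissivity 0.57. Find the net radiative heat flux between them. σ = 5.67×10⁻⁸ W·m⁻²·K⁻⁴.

For two infinite grey parallel plates, q = σ(T₁⁴ − T₂⁴)/(1/ε₁ + 1/ε₂ − 1).
T₁⁴ − T₂⁴ = 4.241×10¹¹ − 1.075×10¹⁰ = 4.134×10¹¹ K⁴.
1/ε₁ + 1/ε₂ − 1 = 6.250 + 1.754 − 1 = 7.004.
q = 5.67×10⁻⁸ × 4.134×10¹¹ / 7.004.

q ≈ 3350 W/m²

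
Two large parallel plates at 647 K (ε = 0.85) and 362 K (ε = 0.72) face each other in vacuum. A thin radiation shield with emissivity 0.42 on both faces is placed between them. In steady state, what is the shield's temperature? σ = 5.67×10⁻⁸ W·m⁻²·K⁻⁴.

In steady state the net flux on the hot side equals that on the cold side.
σ(T₁⁴−T_s⁴)/D₁ = σ(T_s⁴−T₂⁴)/D₂, with D₁ = 1/ε₁+1/ε_s−1 = 2.557, D₂ = 1/ε_s+1/ε₂−1 = 2.770.
Solve for T_s⁴: T_s⁴ = (D₂·T₁⁴ + D₁·T₂⁴)/(D₁+D₂) = 9.935×10¹⁰ K⁴.

T_s ≈ 561 K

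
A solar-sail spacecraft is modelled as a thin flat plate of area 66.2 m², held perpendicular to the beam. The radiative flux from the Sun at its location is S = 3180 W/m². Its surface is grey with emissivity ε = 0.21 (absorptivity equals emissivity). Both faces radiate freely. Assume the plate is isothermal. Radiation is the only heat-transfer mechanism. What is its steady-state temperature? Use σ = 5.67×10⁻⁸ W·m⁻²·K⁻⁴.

T ≈ 409 K

At equilibrium, absorbed power = emitted power.
Absorbing cross-section = A = 66.20 m²; emitting surface = 2A = 132.4 m² (ratio 2).
εS·A_cross = εσ·A_surf·T⁴  ⇒  T⁴ = S/(2σ)   (ε cancels).
T⁴ = 3180/(2·5.67×10⁻⁸) = 2.804×10¹⁰ K⁴.
T = (2.804×10¹⁰)^(1/4).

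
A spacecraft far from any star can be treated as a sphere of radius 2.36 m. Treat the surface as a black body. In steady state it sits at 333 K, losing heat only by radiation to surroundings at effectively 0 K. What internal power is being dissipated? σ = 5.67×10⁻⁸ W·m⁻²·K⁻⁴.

Steady state: P = εσA T⁴.
A = 4πr² = 69.99 m²; T⁴ = (333)⁴ = 1.230×10¹⁰ K⁴.
P = 1.0 × 5.67×10⁻⁸ × 69.99 × 1.230×10¹⁰.

P ≈ 48800 W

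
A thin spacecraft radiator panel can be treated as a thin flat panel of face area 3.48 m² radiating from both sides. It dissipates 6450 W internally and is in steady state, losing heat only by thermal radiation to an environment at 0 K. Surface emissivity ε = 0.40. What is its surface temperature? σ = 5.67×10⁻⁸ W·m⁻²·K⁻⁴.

Steady state: internal power = radiated power, P = εσA T⁴.
Radiating area A = 2·3.48 = 6.960 m².
T⁴ = P/(εσA) = 6450/(0.40·5.67×10⁻⁸·6.960) = 4.086×10¹⁰ K⁴.
T = (4.086×10¹⁰)^(1/4).

T ≈ 450 K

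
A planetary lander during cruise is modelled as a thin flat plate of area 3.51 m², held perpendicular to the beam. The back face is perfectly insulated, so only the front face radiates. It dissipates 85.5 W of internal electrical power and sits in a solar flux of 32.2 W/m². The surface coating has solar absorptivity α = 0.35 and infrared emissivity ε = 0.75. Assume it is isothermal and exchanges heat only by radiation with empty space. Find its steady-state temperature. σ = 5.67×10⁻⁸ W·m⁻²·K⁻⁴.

T ≈ 170 K

At steady state, absorbed solar power + internal power = radiated power.
Absorbed: α·S·A_cross = 0.35·32.2·3.510 = 39.56 W (cross-section A).
Total input = 39.56 + 85.5 = 125.1 W.
Radiated: εσ·A_surf·T⁴ with A_surf = A = 3.510 m².
T⁴ = 125.1/(0.75·5.67×10⁻⁸·3.510) = 8.378×10⁸ K⁴.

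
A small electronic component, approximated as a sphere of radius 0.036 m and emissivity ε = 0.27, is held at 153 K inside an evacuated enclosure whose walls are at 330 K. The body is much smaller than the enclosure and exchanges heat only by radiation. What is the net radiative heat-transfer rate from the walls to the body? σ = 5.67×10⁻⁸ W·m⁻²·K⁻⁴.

P_net ≈ 2.82 W

For a small grey body in a large enclosure: P_net = εσA(T_body⁴ − T_wall⁴).
A = 4πr² = 0.01629 m²; T_body⁴ − T_wall⁴ = 5.480×10⁸ − 1.186×10¹⁰ = -1.131×10¹⁰ K⁴.
|P_net| = 0.27·5.67×10⁻⁸·0.01629·1.131×10¹⁰.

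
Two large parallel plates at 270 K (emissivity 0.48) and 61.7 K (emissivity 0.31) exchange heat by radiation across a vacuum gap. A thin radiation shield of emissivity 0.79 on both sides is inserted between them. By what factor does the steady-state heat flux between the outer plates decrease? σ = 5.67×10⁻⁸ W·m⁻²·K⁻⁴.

Without shield: q₀ = σΔ(T⁴)/(1/ε₁+1/ε₂−1) with denominator 4.309.
With shield the two gaps are in series; the resistances add: (1/ε₁+1/ε_s−1)+(1/ε_s+1/ε₂−1) = 2.349+3.492 = 5.841.
Heat-flux ratio q₀/q = 5.841/4.309.

factor ≈ 1.36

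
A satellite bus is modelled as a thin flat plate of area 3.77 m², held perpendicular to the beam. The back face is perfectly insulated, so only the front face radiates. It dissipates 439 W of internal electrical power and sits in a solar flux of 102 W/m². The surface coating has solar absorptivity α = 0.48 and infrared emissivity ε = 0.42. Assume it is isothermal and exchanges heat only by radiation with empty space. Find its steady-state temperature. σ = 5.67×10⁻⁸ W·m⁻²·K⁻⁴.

At steady state, absorbed solar power + internal power = radiated power.
Absorbed: α·S·A_cross = 0.48·102·3.770 = 184.6 W (cross-section A).
Total input = 184.6 + 439 = 623.6 W.
Radiated: εσ·A_surf·T⁴ with A_surf = A = 3.770 m².
T⁴ = 623.6/(0.42·5.67×10⁻⁸·3.770) = 6.946×10⁹ K⁴.

T ≈ 289 K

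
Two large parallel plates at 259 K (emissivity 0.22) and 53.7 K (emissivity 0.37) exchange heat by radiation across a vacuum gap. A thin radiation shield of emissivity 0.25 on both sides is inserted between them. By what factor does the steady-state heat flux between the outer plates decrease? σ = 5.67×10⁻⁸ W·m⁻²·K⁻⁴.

factor ≈ 2.12

Without shield: q₀ = σΔ(T⁴)/(1/ε₁+1/ε₂−1) with denominator 6.248.
With shield the two gaps are in series; the resistances add: (1/ε₁+1/ε_s−1)+(1/ε_s+1/ε₂−1) = 7.545+5.703 = 13.25.
Heat-flux ratio q₀/q = 13.25/6.248.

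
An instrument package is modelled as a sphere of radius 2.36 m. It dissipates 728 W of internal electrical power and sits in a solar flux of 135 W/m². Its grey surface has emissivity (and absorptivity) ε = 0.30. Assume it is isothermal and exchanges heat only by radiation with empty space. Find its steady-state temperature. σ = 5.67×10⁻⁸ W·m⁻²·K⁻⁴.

At steady state, absorbed solar power + internal power = radiated power.
Absorbed: α·S·A_cross = 0.30·135·17.50 = 708.6 W (cross-section πr²).
Total input = 708.6 + 728 = 1437 W.
Radiated: εσ·A_surf·T⁴ with A_surf = 4πr² = 69.99 m².
T⁴ = 1437/(0.30·5.67×10⁻⁸·69.99) = 1.207×10⁹ K⁴.

T ≈ 186 K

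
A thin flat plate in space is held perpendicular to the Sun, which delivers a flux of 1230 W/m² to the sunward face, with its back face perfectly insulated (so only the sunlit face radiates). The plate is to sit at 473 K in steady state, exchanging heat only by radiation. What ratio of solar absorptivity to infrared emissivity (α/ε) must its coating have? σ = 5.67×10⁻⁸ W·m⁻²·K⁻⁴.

Balance: αS·A = εσ·1A·T⁴ ⇒ α/ε = σT⁴/S.
α/ε = 5.67×10⁻⁸·(473)⁴/1230 = 5.67×10⁻⁸·5.005×10¹⁰/1230.

α/ε ≈ 2.31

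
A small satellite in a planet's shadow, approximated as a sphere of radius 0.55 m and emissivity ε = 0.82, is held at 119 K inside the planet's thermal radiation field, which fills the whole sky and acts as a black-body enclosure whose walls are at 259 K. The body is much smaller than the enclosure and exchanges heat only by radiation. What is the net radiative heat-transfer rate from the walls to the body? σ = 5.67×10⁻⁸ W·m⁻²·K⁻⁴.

P_net ≈ 760 W

For a small grey body in a large enclosure: P_net = εσA(T_body⁴ − T_wall⁴).
A = 4πr² = 3.801 m²; T_body⁴ − T_wall⁴ = 2.005×10⁸ − 4.500×10⁹ = -4.299×10⁹ K⁴.
|P_net| = 0.82·5.67×10⁻⁸·3.801·4.299×10⁹.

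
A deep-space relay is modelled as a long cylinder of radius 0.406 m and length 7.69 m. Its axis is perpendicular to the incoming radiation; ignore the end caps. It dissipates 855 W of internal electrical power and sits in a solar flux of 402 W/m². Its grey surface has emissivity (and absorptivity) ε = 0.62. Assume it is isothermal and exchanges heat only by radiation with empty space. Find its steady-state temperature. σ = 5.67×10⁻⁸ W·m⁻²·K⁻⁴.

At steady state, absorbed solar power + internal power = radiated power.
Absorbed: α·S·A_cross = 0.62·402·6.244 = 1556 W (cross-section 2rL).
Total input = 1556 + 855 = 2411 W.
Radiated: εσ·A_surf·T⁴ with A_surf = 2πrL = 19.62 m².
T⁴ = 2411/(0.62·5.67×10⁻⁸·19.62) = 3.497×10⁹ K⁴.

T ≈ 243 K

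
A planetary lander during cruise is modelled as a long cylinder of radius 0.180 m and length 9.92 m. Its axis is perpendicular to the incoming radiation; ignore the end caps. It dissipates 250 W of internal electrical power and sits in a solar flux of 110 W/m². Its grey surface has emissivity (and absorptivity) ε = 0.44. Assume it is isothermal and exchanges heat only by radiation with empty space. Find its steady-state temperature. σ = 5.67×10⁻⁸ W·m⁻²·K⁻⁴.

T ≈ 197 K

At steady state, absorbed solar power + internal power = radiated power.
Absorbed: α·S·A_cross = 0.44·110·3.571 = 172.8 W (cross-section 2rL).
Total input = 172.8 + 250 = 422.8 W.
Radiated: εσ·A_surf·T⁴ with A_surf = 2πrL = 11.22 m².
T⁴ = 422.8/(0.44·5.67×10⁻⁸·11.22) = 1.511×10⁹ K⁴.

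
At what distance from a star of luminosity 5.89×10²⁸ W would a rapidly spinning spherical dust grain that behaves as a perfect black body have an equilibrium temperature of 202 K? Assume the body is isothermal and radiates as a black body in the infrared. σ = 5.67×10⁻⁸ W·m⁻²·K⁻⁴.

For an isothermal black-emitting sphere, (1−a)S·πr² = σ·4πr²·T⁴ ⇒ S = 4σT⁴/(1−a).
S = 4·5.67×10⁻⁸·(202)⁴/1.00 = 377.6 W/m².
Flux falls as S = L/(4πd²), so d = √(L/(4πS)) = √(5.89×10²⁸/(4π·377.6)).

d ≈ 3.52×10¹² m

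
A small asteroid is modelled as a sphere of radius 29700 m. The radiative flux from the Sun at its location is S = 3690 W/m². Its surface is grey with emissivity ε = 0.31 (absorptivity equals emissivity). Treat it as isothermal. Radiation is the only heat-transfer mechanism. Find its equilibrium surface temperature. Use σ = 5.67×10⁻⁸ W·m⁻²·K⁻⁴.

At equilibrium, absorbed power = emitted power.
Absorbing cross-section = πr² = 2.771×10⁹ m²; emitting surface = 4πr² = 1.108×10¹⁰ m² (ratio 4).
εS·A_cross = εσ·A_surf·T⁴  ⇒  T⁴ = S/(4σ)   (ε cancels).
T⁴ = 3690/(4·5.67×10⁻⁸) = 1.627×10¹⁰ K⁴.
T = (1.627×10¹⁰)^(1/4).

T ≈ 357 K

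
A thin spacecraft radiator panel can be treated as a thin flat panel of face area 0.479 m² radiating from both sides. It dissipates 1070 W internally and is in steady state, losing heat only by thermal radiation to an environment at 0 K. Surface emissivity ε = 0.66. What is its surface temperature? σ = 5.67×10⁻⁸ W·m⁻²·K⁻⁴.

Steady state: internal power = radiated power, P = εσA T⁴.
Radiating area A = 2·0.479 = 0.9580 m².
T⁴ = P/(εσA) = 1070/(0.66·5.67×10⁻⁸·0.9580) = 2.985×10¹⁰ K⁴.
T = (2.985×10¹⁰)^(1/4).

T ≈ 416 K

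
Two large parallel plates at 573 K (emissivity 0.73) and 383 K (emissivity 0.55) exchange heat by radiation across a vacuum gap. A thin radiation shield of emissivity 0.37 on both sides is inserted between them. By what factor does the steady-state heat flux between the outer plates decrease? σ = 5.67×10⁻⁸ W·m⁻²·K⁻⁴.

factor ≈ 3.01

Without shield: q₀ = σΔ(T⁴)/(1/ε₁+1/ε₂−1) with denominator 2.188.
With shield the two gaps are in series; the resistances add: (1/ε₁+1/ε_s−1)+(1/ε_s+1/ε₂−1) = 3.073+3.521 = 6.593.
Heat-flux ratio q₀/q = 6.593/2.188.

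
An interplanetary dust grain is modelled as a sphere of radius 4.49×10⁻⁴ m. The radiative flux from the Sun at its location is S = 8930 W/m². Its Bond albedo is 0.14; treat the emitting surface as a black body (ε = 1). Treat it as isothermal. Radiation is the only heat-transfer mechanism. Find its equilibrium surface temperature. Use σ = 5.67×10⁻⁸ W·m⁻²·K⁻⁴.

T ≈ 429 K

At equilibrium, absorbed power = emitted power.
Absorbing cross-section = πr² = 6.333×10⁻⁷ m²; emitting surface = 4πr² = 2.533×10⁻⁶ m² (ratio 4).
(1−a)S·A_cross = εσ·A_surf·T⁴  ⇒  T⁴ = (1−a)S/(4σ).
T⁴ = 0.860·8930/(4·5.67×10⁻⁸) = 3.386×10¹⁰ K⁴.
T = (3.386×10¹⁰)^(1/4).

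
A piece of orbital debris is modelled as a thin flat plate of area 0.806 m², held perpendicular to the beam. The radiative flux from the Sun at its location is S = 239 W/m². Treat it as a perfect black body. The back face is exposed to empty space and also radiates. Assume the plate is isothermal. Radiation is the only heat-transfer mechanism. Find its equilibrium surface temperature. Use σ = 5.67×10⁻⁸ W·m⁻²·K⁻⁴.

T ≈ 214 K

At equilibrium, absorbed power = emitted power.
Absorbing cross-section = A = 0.8060 m²; emitting surface = 2A = 1.612 m² (ratio 2).
S·A_cross = εσ·A_surf·T⁴  ⇒  T⁴ = S/(2σ).
T⁴ = 1.00·239/(2·5.67×10⁻⁸) = 2.108×10⁹ K⁴.
T = (2.108×10⁹)^(1/4).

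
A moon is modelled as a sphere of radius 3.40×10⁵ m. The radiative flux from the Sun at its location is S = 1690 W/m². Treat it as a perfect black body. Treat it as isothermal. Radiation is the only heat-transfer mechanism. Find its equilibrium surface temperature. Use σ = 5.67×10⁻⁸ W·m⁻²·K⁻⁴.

At equilibrium, absorbed power = emitted power.
Absorbing cross-section = πr² = 3.632×10¹¹ m²; emitting surface = 4πr² = 1.453×10¹² m² (ratio 4).
S·A_cross = εσ·A_surf·T⁴  ⇒  T⁴ = S/(4σ).
T⁴ = 1.00·1690/(4·5.67×10⁻⁸) = 7.451×10⁹ K⁴.
T = (7.451×10⁹)^(1/4).

T ≈ 294 K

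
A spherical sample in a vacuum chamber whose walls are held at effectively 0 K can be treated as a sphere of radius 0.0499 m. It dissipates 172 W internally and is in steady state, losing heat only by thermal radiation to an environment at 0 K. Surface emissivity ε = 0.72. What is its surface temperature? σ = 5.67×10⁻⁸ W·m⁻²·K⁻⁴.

T ≈ 606 K

Steady state: internal power = radiated power, P = εσA T⁴.
Radiating area A = 4πr² = 0.03129 m².
T⁴ = P/(εσA) = 172/(0.72·5.67×10⁻⁸·0.03129) = 1.346×10¹¹ K⁴.
T = (1.346×10¹¹)^(1/4).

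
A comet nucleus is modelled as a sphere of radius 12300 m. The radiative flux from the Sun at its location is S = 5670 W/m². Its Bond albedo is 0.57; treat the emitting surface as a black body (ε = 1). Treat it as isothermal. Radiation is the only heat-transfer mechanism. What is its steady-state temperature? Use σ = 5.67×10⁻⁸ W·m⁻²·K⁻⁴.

At equilibrium, absorbed power = emitted power.
Absorbing cross-section = πr² = 4.753×10⁸ m²; emitting surface = 4πr² = 1.901×10⁹ m² (ratio 4).
(1−a)S·A_cross = εσ·A_surf·T⁴  ⇒  T⁴ = (1−a)S/(4σ).
T⁴ = 0.430·5670/(4·5.67×10⁻⁸) = 1.075×10¹⁰ K⁴.
T = (1.075×10¹⁰)^(1/4).

T ≈ 322 K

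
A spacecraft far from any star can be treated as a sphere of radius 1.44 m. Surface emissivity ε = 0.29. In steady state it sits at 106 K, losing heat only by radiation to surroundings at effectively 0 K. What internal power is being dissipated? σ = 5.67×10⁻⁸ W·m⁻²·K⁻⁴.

Steady state: P = εσA T⁴.
A = 4πr² = 26.06 m²; T⁴ = (106)⁴ = 1.262×10⁸ K⁴.
P = 0.29 × 5.67×10⁻⁸ × 26.06 × 1.262×10⁸.

P ≈ 54.1 W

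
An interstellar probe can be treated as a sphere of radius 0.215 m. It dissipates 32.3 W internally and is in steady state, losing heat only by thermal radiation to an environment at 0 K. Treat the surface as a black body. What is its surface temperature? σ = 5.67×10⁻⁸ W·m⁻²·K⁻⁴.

Steady state: internal power = radiated power, P = εσA T⁴.
Radiating area A = 4πr² = 0.5809 m².
T⁴ = P/(εσA) = 32.3/(1.0·5.67×10⁻⁸·0.5809) = 9.807×10⁸ K⁴.
T = (9.807×10⁸)^(1/4).

T ≈ 177 K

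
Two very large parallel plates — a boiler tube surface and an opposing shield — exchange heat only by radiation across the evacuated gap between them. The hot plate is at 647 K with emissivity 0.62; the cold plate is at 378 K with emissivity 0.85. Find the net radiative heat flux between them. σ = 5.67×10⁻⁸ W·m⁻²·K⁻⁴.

q ≈ 4910 W/m²

For two infinite grey parallel plates, q = σ(T₁⁴ − T₂⁴)/(1/ε₁ + 1/ε₂ − 1).
T₁⁴ − T₂⁴ = 1.752×10¹¹ − 2.042×10¹⁰ = 1.548×10¹¹ K⁴.
1/ε₁ + 1/ε₂ − 1 = 1.613 + 1.176 − 1 = 1.789.
q = 5.67×10⁻⁸ × 1.548×10¹¹ / 1.789.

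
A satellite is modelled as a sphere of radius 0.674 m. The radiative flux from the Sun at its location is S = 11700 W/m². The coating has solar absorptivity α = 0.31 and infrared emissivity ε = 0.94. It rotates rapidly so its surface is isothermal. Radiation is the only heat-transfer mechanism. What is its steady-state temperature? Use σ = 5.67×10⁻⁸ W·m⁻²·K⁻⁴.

At equilibrium, absorbed power = emitted power.
Absorbing cross-section = πr² = 1.427 m²; emitting surface = 4πr² = 5.709 m² (ratio 4).
αS·A_cross = εσ·A_surf·T⁴  ⇒  T⁴ = αS/(ε·4σ).
T⁴ = 0.310·11700/(0.94·4·5.67×10⁻⁸) = 1.701×10¹⁰ K⁴.
T = (1.701×10¹⁰)^(1/4).

T ≈ 361 K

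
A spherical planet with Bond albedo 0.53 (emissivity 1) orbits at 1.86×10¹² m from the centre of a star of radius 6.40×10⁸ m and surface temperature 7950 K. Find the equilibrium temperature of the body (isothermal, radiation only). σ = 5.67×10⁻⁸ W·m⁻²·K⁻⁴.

The star's surface emits σT_*⁴; at distance d the flux is S = σT_*⁴(R_*/d)².
S = 5.67×10⁻⁸·(7950)⁴·(6.40×10⁸/1.86×10¹²)² = 26.82 W/m².
For an isothermal sphere T⁴ = (1−a)S/(4σ) = 5.557×10⁷ K⁴.

T ≈ 86.3 K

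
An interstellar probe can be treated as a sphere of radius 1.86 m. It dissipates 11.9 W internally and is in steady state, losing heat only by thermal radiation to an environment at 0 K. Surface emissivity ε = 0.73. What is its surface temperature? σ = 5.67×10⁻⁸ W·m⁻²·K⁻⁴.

T ≈ 50.7 K

Steady state: internal power = radiated power, P = εσA T⁴.
Radiating area A = 4πr² = 43.47 m².
T⁴ = P/(εσA) = 11.9/(0.73·5.67×10⁻⁸·43.47) = 6.613×10⁶ K⁴.
T = (6.613×10⁶)^(1/4).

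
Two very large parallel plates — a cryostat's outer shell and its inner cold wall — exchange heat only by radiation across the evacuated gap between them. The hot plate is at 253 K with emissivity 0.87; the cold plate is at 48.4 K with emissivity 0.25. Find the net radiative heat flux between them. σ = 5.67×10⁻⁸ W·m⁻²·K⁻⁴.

q ≈ 55.9 W/m²

For two infinite grey parallel plates, q = σ(T₁⁴ − T₂⁴)/(1/ε₁ + 1/ε₂ − 1).
T₁⁴ − T₂⁴ = 4.097×10⁹ − 5.488×10⁶ = 4.092×10⁹ K⁴.
1/ε₁ + 1/ε₂ − 1 = 1.149 + 4.000 − 1 = 4.149.
q = 5.67×10⁻⁸ × 4.092×10⁹ / 4.149.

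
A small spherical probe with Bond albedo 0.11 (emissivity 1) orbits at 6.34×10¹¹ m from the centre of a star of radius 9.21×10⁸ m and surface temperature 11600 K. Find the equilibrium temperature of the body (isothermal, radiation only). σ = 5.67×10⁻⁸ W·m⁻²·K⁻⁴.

T ≈ 304 K

The star's surface emits σT_*⁴; at distance d the flux is S = σT_*⁴(R_*/d)².
S = 5.67×10⁻⁸·(11600)⁴·(9.21×10⁸/6.34×10¹¹)² = 2166 W/m².
For an isothermal sphere T⁴ = (1−a)S/(4σ) = 8.502×10⁹ K⁴.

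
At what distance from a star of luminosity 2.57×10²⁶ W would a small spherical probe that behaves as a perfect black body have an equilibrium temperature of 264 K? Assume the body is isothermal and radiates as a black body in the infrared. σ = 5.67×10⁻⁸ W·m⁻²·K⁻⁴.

d ≈ 1.36×10¹¹ m

For an isothermal black-emitting sphere, (1−a)S·πr² = σ·4πr²·T⁴ ⇒ S = 4σT⁴/(1−a).
S = 4·5.67×10⁻⁸·(264)⁴/1.00 = 1102 W/m².
Flux falls as S = L/(4πd²), so d = √(L/(4πS)) = √(2.57×10²⁶/(4π·1102)).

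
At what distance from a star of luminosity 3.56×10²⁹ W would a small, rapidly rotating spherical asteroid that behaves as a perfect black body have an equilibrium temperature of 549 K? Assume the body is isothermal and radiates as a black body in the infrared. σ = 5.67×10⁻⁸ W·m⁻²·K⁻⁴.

For an isothermal black-emitting sphere, (1−a)S·πr² = σ·4πr²·T⁴ ⇒ S = 4σT⁴/(1−a).
S = 4·5.67×10⁻⁸·(549)⁴/1.00 = 20600 W/m².
Flux falls as S = L/(4πd²), so d = √(L/(4πS)) = √(3.56×10²⁹/(4π·20600)).

d ≈ 1.17×10¹² m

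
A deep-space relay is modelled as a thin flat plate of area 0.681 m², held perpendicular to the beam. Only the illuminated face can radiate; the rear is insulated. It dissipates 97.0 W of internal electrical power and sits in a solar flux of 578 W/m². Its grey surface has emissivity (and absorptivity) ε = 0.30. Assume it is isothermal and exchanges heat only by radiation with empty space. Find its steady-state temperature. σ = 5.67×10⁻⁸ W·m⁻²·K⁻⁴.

T ≈ 369 K

At steady state, absorbed solar power + internal power = radiated power.
Absorbed: α·S·A_cross = 0.30·578·0.6810 = 118.1 W (cross-section A).
Total input = 118.1 + 97.0 = 215.1 W.
Radiated: εσ·A_surf·T⁴ with A_surf = A = 0.6810 m².
T⁴ = 215.1/(0.30·5.67×10⁻⁸·0.6810) = 1.857×10¹⁰ K⁴.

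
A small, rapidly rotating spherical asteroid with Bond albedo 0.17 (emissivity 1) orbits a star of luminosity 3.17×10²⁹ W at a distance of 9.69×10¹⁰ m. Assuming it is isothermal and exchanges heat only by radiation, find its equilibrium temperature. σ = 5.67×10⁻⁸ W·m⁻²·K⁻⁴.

First find the stellar flux at distance d: S = L/(4πd²) = 3.17×10²⁹/(4π·(9.69×10¹⁰)²) = 2.687×10⁶ W/m².
For an isothermal sphere, absorbed (1−a)S·πr² = emitted σ·4πr²·T⁴, so T⁴ = (1−a)S/(4σ).
T⁴ = 0.830·2.687×10⁶/(4·5.67×10⁻⁸) = 9.832×10¹² K⁴.

T ≈ 1770 K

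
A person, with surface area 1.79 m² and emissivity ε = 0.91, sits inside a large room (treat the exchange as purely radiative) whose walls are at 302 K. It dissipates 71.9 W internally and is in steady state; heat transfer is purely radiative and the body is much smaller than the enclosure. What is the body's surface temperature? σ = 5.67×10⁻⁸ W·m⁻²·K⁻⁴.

T ≈ 309 K

For a small grey body in a large enclosure, net radiated power = εσA(T⁴ − T_w⁴).
Steady state: P = εσA(T⁴ − T_w⁴) with A = 1.79 m².
T⁴ = P/(εσA) + T_w⁴ = 71.9/(0.91·5.67×10⁻⁸·1.790) + (302)⁴
    = 7.785×10⁸ + 8.318×10⁹ = 9.097×10⁹ K⁴.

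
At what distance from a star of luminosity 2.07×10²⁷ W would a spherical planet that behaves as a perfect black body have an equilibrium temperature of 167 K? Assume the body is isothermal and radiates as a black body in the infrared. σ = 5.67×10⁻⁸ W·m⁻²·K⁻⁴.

For an isothermal black-emitting sphere, (1−a)S·πr² = σ·4πr²·T⁴ ⇒ S = 4σT⁴/(1−a).
S = 4·5.67×10⁻⁸·(167)⁴/1.00 = 176.4 W/m².
Flux falls as S = L/(4πd²), so d = √(L/(4πS)) = √(2.07×10²⁷/(4π·176.4)).

d ≈ 9.66×10¹¹ m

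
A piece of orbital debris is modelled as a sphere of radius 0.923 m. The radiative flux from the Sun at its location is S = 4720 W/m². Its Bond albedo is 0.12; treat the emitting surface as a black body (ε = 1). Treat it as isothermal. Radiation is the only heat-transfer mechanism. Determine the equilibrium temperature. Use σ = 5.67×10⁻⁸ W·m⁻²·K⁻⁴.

T ≈ 368 K

At equilibrium, absorbed power = emitted power.
Absorbing cross-section = πr² = 2.676 m²; emitting surface = 4πr² = 10.71 m² (ratio 4).
(1−a)S·A_cross = εσ·A_surf·T⁴  ⇒  T⁴ = (1−a)S/(4σ).
T⁴ = 0.880·4720/(4·5.67×10⁻⁸) = 1.831×10¹⁰ K⁴.
T = (1.831×10¹⁰)^(1/4).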